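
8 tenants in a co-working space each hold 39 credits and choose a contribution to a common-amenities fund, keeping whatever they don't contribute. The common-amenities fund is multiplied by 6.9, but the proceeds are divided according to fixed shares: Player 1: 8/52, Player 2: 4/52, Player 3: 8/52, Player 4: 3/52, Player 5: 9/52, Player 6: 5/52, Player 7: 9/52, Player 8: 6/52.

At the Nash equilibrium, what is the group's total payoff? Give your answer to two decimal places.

For player j, contributing a unit is worthwhile iff 6.9 × (j's share) ≥ 1, i.e. iff j's share is at least 0.1449.
Player 1, Player 3, Player 5 and Player 7 clear that bar, contributing 39 each; the remaining 4 contribute 0. Total contributed: 156.
The common-amenities fund pays out 6.9 × 156 = 1076.40 in total (split across the unequal shares, but the aggregate is all that matters for the group sum).
The 4 free-riders keep 39 each, adding 156. Group total = 156 + 1076.40 = 1232.40.

1232.40 credits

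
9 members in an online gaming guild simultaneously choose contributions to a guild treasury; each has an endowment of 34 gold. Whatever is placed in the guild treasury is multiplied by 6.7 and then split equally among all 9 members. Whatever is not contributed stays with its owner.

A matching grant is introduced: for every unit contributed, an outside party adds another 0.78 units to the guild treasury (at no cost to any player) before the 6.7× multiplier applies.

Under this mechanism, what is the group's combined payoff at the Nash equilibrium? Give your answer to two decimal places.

3649.36 gold

The effective private return per unit is now 6.7 × 1.78 / 9 = 1.3251 > 1, so every player's dominant strategy flips to full contribution.
So the Nash equilibrium is full contribution by all 9; the group earns 6.7 × 1.78 × 306 = 3649.36.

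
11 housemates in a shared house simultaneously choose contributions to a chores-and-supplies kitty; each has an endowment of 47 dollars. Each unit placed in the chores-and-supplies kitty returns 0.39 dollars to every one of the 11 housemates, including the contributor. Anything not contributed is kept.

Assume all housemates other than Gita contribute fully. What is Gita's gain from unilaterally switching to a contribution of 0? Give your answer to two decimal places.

28.67 dollars

Switching from a contribution of 47 to 0 lets Gita keep an extra 47 dollars, but lowers the chores-and-supplies kitty by 47, which costs Gita their own share of that drop: 0.39 × 47 = 18.33.
Net gain = 47 − 18.33 = 28.67. The private return per contributed unit (0.39) is below 1, so free-riding is indeed the best response regardless of what the others do.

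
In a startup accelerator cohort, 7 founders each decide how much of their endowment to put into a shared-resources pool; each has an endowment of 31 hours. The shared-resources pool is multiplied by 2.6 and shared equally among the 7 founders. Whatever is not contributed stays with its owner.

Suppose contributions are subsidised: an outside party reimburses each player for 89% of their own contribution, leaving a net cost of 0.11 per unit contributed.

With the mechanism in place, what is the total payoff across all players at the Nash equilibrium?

757.33 hours

With the mechanism, a contributed unit returns (2.6/7) / 0.11 = 3.3766 per unit of net cost to the contributor — now above 1 — so contributing fully is weakly dominant for every player.
At the Nash equilibrium everyone contributes 31. Group total payoff = 7 × (31 × 0.89 + 2.6 × 31) = 757.33.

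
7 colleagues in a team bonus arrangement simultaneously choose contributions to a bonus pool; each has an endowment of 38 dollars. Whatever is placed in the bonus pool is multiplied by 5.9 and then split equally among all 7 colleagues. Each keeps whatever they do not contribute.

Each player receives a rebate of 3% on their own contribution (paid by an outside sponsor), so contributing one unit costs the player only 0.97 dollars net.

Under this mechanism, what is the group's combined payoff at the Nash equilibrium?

Even with the mechanism, each unit contributed returns only (5.9/7) / 0.97 = 0.8689 per unit of net cost, so contributing nothing is still dominant.
Everyone keeps their endowment and the group total is 7 × 38 = 266.

266.00 dollars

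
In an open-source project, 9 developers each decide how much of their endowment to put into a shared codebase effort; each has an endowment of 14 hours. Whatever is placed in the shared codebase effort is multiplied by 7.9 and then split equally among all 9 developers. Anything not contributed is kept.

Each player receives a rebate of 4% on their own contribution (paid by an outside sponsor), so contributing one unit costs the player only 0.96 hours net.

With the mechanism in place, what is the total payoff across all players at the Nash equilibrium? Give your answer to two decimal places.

126.00 hours

With the mechanism, a contributed unit returns (7.9/9) / 0.96 = 0.9144 per unit of net cost — still below 1 — so contributing 0 remains dominant for every player.
Everyone keeps their endowment and the group total is 9 × 14 = 126.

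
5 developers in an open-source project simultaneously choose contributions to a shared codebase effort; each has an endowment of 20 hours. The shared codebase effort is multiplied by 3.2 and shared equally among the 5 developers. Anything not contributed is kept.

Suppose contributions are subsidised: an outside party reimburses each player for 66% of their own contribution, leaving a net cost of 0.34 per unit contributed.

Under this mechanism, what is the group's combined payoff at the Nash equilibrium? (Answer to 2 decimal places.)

The effective private return per unit is now (3.2/5) / 0.34 = 1.8824 > 1, so every player's dominant strategy flips to full contribution.
So the Nash equilibrium is full contribution by all 5; the group earns 5 × (20 × 0.66 + 3.2 × 20) = 386.00.

386.00 hours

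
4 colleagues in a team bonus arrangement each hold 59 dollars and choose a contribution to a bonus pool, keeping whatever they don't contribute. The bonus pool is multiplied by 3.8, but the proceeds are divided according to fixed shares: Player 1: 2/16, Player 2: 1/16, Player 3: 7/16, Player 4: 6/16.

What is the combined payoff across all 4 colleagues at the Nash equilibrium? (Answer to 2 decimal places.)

A player with share s gets back 3.8·s per unit contributed, so full contribution is dominant for anyone with s > 1/3.8 = 0.2632 and zero contribution is dominant for anyone below.
The shares above 0.2632 belong to Player 3 and Player 4, contributing 59 each; the remaining 2 contribute 0. Total contributed: 118.
The bonus pool pays out 3.8 × 118 = 448.40 in total (split across the unequal shares, but the aggregate is all that matters for the group sum).
The 2 free-riders keep 59 each, adding 118. Group total = 118 + 448.40 = 566.40.

566.40 dollars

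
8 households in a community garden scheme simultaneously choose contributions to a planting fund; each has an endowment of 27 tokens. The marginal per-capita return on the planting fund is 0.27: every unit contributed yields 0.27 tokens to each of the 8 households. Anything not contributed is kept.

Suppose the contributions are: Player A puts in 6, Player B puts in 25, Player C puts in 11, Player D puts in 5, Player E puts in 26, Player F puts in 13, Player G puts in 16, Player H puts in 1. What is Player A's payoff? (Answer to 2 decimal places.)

Total contributed: 6 + 25 + 11 + 5 + 26 + 13 + 16 + 1 = 103.
Each receives 0.27 × 103 = 27.81 from the planting fund.
Player A keeps 27 − 6 = 21, so Player A's payoff is 21 + 27.81 = 48.81.

48.81 tokens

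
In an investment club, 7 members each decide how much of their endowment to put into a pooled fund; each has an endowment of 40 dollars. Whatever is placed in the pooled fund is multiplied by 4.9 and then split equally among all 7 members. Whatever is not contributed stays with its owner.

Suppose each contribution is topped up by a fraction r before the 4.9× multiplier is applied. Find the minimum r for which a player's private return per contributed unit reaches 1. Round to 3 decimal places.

With matching at rate r, one contributed unit becomes (1 + r) in the pooled fund and returns 4.9 × (1 + r) / 7 to the contributor.
Setting this equal to 1: 1 + r = 7/4.9 = 1.4286.
So the minimum matching rate is r = 1.4286 − 1 = 0.429.

0.429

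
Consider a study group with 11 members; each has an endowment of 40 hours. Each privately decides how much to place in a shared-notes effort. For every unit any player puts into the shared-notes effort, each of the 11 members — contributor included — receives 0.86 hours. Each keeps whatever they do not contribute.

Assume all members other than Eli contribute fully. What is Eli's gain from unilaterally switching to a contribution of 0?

5.60 hours

Switching from a contribution of 40 to 0 lets Eli keep an extra 40 hours, but lowers the shared-notes effort by 40, which costs Eli their own share of that drop: 0.86 × 40 = 34.40.
Net gain = 40 − 34.40 = 5.60. The private return per contributed unit (0.86) is below 1, so free-riding is indeed the best response regardless of what the others do.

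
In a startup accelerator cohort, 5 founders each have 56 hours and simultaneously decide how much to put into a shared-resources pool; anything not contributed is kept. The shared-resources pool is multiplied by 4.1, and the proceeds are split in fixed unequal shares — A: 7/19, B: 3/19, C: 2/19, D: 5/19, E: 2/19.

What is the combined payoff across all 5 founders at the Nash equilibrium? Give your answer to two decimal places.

Player j's private return per contributed unit is 4.1 × (j's share). Contributing is weakly dominant for j when that share is at least 1/4.1 = 0.2439, and contributing 0 is dominant otherwise.
The shares above 0.2439 belong to A and D, contributing 56 each; the remaining 3 contribute 0. Total contributed: 112.
The shared-resources pool pays out 4.1 × 112 = 459.20 in total (split across the unequal shares, but the aggregate is all that matters for the group sum).
The 3 free-riders keep 56 each, adding 168. Group total = 168 + 459.20 = 627.20.

627.20 hours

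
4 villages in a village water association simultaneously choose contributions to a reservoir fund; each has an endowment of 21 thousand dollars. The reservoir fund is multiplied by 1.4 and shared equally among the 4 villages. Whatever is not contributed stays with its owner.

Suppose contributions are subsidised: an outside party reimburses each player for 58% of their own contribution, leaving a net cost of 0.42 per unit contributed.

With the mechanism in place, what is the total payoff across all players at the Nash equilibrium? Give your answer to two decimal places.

Even with the mechanism, each unit contributed returns only (1.4/4) / 0.42 = 0.8333 per unit of net cost, so contributing nothing is still dominant.
Everyone keeps their endowment and the group total is 4 × 21 = 84.

84.00 thousand dollars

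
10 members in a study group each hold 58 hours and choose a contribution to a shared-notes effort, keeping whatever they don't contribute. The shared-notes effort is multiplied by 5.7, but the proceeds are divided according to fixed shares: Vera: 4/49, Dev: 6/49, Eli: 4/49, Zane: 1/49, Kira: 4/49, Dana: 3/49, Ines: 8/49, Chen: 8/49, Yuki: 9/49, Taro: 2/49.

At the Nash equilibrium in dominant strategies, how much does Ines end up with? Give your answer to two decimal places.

111.98 hours

Each unit j contributes comes back to j as 5.7 × (j's share), so j prefers to contribute only if that share exceeds 1/5.7 = 0.1754; otherwise keeping the unit dominates.
The only share above 0.1754 is Yuki's 9/49, contributing 58; the remaining 9 contribute 0. Total contributed: 58.
Ines keeps 58 and receives 5.7 × 58 × 8/49 = 53.98 from the shared-notes effort, for a payoff of 111.98.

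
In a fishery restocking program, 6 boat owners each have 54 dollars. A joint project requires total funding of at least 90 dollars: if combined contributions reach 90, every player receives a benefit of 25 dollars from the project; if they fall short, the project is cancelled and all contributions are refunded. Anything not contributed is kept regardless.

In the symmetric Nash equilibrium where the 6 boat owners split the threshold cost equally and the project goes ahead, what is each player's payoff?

Equal share of the threshold: 90/6 = 15.
At this profile no one gains by cutting their contribution: any cut drops the total below 90, the project is cancelled, contributions are refunded, and the deviator ends with 54, which is less than 54 − 15 + 25 = 64. Contributing more than 15 just wastes the excess. So contributing exactly 15 is a best response.
Each player's payoff: 54 − 15 + 25 = 64.

64 dollars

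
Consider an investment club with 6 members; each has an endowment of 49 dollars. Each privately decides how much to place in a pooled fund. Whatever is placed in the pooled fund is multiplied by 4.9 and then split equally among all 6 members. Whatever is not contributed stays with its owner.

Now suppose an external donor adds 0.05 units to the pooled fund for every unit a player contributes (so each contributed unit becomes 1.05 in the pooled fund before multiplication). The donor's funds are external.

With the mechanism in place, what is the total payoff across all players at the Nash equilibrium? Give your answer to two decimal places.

294.00 dollars

The effective private return is 4.9 × 1.05 / 6 = 0.8575, which is still under 1, so the mechanism doesn't change anyone's dominant strategy: zero contribution.
Everyone keeps their endowment and the group total is 6 × 49 = 294.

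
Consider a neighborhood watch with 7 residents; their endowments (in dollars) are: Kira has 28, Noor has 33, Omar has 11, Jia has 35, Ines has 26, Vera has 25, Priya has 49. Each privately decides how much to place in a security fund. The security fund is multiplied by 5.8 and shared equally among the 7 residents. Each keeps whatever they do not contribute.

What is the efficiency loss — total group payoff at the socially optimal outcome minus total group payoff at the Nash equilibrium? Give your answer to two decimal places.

993.60 dollars

The private return per contributed unit is 5.8/7 = 0.8286 < 1 for every player regardless of endowment, so the Nash equilibrium is zero contribution and the group total is Σ E_j = 28 + 33 + 11 + 35 + 26 + 25 + 49 = 207.
Each contributed unit returns 5.800 to the group, so the social optimum is full contribution by everyone: group total = 5.800 × 207 = 1200.60.
Efficiency loss = (5.800 − 1) × 207 = 993.60.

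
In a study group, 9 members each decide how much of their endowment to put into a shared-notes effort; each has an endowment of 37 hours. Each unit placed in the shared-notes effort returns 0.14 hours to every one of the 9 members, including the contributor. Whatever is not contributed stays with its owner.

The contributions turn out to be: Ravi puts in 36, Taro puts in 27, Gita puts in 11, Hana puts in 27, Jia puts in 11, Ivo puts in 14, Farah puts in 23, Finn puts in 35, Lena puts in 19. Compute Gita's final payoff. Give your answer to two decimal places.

54.42 hours

Total contributed: 36 + 27 + 11 + 27 + 11 + 14 + 23 + 35 + 19 = 203.
Each receives 0.14 × 203 = 28.42 from the shared-notes effort.
Gita keeps 37 − 11 = 26, so Gita's payoff is 26 + 28.42 = 54.42.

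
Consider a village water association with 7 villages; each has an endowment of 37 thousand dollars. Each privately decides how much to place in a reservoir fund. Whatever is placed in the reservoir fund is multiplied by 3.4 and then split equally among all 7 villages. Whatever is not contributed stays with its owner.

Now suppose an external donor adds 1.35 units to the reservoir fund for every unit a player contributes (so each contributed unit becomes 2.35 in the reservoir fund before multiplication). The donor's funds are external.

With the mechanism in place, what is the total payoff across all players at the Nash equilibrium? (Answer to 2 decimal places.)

2069.41 thousand dollars

With the mechanism, a contributed unit returns 3.4 × 2.35 / 7 = 1.1414 per unit of net cost to the contributor — now above 1 — so contributing fully is weakly dominant for every player.
At the Nash equilibrium everyone contributes 37. Group total payoff = 3.4 × 2.35 × 259 = 2069.41.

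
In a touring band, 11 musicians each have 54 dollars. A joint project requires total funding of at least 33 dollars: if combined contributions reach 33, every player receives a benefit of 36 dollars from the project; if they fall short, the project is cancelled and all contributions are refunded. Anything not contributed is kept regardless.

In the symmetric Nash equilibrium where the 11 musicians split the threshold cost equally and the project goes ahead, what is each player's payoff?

Equal share of the threshold: 33/11 = 3.
At this profile no one gains by cutting their contribution: any cut drops the total below 33, the project is cancelled, contributions are refunded, and the deviator ends with 54, which is less than 54 − 3 + 36 = 87. Contributing more than 3 just wastes the excess. So contributing exactly 3 is a best response.
Each player's payoff: 54 − 3 + 36 = 87.

87 dollars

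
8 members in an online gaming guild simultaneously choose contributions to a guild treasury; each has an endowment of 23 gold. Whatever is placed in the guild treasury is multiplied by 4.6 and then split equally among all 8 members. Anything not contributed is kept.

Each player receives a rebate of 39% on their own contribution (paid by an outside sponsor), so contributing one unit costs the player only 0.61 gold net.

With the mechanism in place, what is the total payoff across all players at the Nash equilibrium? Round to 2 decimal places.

The effective private return is (4.6/8) / 0.61 = 0.9426, which is still under 1, so the mechanism doesn't change anyone's dominant strategy: zero contribution.
At the Nash equilibrium no one contributes; group total payoff = 8 × 23 = 184.

184.00 gold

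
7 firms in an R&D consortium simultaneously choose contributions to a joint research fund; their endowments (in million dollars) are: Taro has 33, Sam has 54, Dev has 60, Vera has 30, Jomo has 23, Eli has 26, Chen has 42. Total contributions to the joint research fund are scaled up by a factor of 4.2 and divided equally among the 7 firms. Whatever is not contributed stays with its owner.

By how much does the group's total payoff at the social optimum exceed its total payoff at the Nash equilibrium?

857.60 million dollars

The private return per contributed unit is 4.2/7 = 0.6000 < 1 for every player regardless of endowment, so the Nash equilibrium is zero contribution and the group total is Σ E_j = 33 + 54 + 60 + 30 + 23 + 26 + 42 = 268.
Each contributed unit returns 4.200 to the group, so the social optimum is full contribution by everyone: group total = 4.200 × 268 = 1125.60.
Efficiency loss = (4.200 − 1) × 268 = 857.60.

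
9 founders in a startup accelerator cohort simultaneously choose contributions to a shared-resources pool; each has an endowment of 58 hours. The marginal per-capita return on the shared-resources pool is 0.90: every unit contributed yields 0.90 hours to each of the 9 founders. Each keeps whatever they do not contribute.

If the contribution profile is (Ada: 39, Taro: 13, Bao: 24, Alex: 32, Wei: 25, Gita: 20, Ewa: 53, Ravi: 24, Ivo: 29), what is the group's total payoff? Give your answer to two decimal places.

2360.90 hours

Total contributed: 39 + 13 + 24 + 32 + 25 + 20 + 53 + 24 + 29 = 259; total kept: 9 × 58 − 259 = 263.
The shared-resources pool pays out 0.90 × 9 × 259 = 2097.90 in aggregate.
Group total = 263 + 2097.90 = 2360.90.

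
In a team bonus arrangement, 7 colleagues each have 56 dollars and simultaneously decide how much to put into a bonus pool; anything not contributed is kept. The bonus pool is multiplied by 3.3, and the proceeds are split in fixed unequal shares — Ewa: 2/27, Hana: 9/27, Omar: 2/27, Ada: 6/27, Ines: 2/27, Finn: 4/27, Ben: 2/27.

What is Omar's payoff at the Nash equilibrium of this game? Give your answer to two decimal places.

Player j's private return per contributed unit is 3.3 × (j's share). Contributing is weakly dominant for j when that share is at least 1/3.3 = 0.3030, and contributing 0 is dominant otherwise.
The only share above 0.3030 is Hana's 9/27, contributing 56; the remaining 6 contribute 0. Total contributed: 56.
Omar keeps 56 and receives 3.3 × 56 × 2/27 = 13.69 from the bonus pool, for a payoff of 69.69.

69.69 dollars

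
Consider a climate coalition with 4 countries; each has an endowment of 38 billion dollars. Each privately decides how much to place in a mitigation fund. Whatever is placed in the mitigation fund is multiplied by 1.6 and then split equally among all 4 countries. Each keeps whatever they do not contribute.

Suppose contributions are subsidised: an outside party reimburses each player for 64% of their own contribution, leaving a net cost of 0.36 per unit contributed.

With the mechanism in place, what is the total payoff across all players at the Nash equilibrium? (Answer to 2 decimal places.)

Under the mechanism each unit contributed yields (1.6/4) / 0.36 = 1.1111 back to its contributor per unit of net cost, which exceeds 1, making full contribution the dominant choice for everyone.
At the Nash equilibrium everyone contributes 38. Group total payoff = 4 × (38 × 0.64 + 1.6 × 38) = 340.48.

340.48 billion dollars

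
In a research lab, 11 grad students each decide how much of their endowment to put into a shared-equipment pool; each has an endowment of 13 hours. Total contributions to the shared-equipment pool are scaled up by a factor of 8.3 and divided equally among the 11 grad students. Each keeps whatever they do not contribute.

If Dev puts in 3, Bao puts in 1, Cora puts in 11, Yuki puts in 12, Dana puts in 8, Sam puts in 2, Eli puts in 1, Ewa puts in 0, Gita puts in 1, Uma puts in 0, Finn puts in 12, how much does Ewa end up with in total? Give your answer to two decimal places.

51.48 hours

Total contributed: 3 + 1 + 11 + 12 + 8 + 2 + 1 + 0 + 1 + 0 + 12 = 51.
Each receives 8.3 × 51 / 11 = 38.48 from the shared-equipment pool.
Ewa keeps 13 − 0 = 13, so Ewa's payoff is 13 + 38.48 = 51.48.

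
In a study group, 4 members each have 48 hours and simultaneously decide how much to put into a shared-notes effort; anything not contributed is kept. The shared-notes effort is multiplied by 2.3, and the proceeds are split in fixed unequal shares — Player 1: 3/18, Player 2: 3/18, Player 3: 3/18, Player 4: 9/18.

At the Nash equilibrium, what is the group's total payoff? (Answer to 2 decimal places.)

254.40 hours

For player j, contributing a unit is worthwhile iff 2.3 × (j's share) ≥ 1, i.e. iff j's share is at least 0.4348.
Player 4 alone (share 9/18) is above the threshold, contributing 48; the remaining 3 contribute 0. Total contributed: 48.
The shared-notes effort pays out 2.3 × 48 = 110.40 in total (split across the unequal shares, but the aggregate is all that matters for the group sum).
The 3 free-riders keep 48 each, adding 144. Group total = 144 + 110.40 = 254.40.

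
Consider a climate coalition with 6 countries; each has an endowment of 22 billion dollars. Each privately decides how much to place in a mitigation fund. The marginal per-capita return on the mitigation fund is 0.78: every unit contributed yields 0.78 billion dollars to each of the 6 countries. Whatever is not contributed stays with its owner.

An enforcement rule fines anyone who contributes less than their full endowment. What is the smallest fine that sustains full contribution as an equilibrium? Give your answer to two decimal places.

Given the others contribute fully, the best deviation is to contribute 0 (any partial contribution still incurs the fine and gives up units whose private return 0.78 is below 1).
Deviating from 22 to 0 saves 22 billion dollars but forfeits the deviator's share of the drop in the mitigation fund: 0.78 × 22 = 17.16.
So the deviation gain is 22 − 17.16 = 4.84, and the fine must be at least 4.84 billion dollars to wipe it out.

4.84 billion dollars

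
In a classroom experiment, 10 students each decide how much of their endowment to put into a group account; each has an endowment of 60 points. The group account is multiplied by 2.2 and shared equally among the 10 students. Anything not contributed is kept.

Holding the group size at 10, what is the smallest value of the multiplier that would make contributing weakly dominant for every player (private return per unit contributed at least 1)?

10

A contributed unit returns (multiplier)/10 to its contributor.
This reaches 1 exactly when the multiplier is 10.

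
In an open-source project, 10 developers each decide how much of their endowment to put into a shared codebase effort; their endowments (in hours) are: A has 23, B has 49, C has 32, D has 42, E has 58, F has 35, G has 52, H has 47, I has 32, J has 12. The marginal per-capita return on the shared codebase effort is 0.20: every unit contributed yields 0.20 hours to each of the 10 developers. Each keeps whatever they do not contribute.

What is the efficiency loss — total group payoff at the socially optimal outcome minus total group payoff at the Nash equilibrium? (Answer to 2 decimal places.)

The private return per contributed unit is 0.20 < 1 for everyone, so the Nash equilibrium is zero contribution and the group total is Σ E_j = 23 + 49 + 32 + 42 + 58 + 35 + 52 + 47 + 32 + 12 = 382.
Each contributed unit returns 2.000 to the group, so the social optimum is full contribution by everyone: group total = 2.000 × 382 = 764.00.
Efficiency loss = (2.000 − 1) × 382 = 382.00.

382.00 hours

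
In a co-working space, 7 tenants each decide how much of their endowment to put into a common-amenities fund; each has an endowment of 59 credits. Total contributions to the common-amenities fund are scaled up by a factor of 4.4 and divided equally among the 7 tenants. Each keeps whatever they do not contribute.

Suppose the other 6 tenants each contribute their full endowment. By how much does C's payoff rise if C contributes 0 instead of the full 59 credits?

Switching from a contribution of 59 to 0 lets C keep an extra 59 credits, but lowers the common-amenities fund by 59, which costs C their own share of that drop: 4.4/7 × 59 = 37.09.
Net gain = 59 − 37.09 = 21.91. The private return per contributed unit (0.6286) is below 1, so free-riding is indeed the best response regardless of what the others do.

21.91 credits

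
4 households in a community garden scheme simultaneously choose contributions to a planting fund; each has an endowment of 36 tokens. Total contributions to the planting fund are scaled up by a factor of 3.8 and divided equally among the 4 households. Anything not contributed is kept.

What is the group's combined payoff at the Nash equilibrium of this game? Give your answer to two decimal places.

144.00 tokens

Each contributed unit returns 3.8/4 = 0.9500 to its contributor — below 1 — so contributing 0 is dominant for every player. At the Nash equilibrium everyone keeps their 36, and the group total is 4 × 36 = 144.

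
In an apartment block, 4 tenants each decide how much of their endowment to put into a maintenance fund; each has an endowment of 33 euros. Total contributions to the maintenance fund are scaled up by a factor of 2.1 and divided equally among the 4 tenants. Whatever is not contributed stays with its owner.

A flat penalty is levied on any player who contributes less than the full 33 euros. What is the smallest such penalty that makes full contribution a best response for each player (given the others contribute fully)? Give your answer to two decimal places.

15.68 euros

Given the others contribute fully, the best deviation is to contribute 0 (any partial contribution still incurs the fine and gives up units whose private return 0.5250 is below 1).
Deviating from 33 to 0 saves 33 euros but forfeits the deviator's share of the drop in the maintenance fund: 2.1/4 × 33 = 17.32.
So the deviation gain is 33 − 17.32 = 15.68, and the fine must be at least 15.68 euros to wipe it out.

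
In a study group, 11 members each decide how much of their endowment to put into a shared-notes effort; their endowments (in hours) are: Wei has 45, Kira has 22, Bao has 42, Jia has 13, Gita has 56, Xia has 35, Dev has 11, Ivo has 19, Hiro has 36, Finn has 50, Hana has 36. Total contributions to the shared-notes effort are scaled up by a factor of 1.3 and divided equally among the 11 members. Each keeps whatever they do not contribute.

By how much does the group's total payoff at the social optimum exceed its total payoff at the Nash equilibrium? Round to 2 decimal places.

109.50 hours

The private return per contributed unit is 1.3/11 = 0.1182 < 1 for every player regardless of endowment, so the Nash equilibrium is zero contribution and the group total is Σ E_j = 45 + 22 + 42 + 13 + 56 + 35 + 11 + 19 + 36 + 50 + 36 = 365.
Each contributed unit returns 1.300 to the group, so the social optimum is full contribution by everyone: group total = 1.300 × 365 = 474.50.
Efficiency loss = (1.300 − 1) × 365 = 109.50.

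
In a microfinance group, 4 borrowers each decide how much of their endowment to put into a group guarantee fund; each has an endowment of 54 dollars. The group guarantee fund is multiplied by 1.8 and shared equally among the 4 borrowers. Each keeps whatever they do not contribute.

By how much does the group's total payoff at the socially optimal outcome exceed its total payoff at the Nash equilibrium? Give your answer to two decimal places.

172.80 dollars

Each contributed unit returns 1.8/4 = 0.4500 to its contributor — below 1 — so contributing 0 is dominant for every player. At the Nash equilibrium everyone keeps their 54, and the group total is 4 × 54 = 216.
Each contributed unit returns 1.800 to the group as a whole (0.4500 to each of 4 players), which exceeds 1, so the social optimum is full contribution: group total = 1.800 × 216 = 388.80.
Efficiency loss = 388.80 − 216 = 172.80.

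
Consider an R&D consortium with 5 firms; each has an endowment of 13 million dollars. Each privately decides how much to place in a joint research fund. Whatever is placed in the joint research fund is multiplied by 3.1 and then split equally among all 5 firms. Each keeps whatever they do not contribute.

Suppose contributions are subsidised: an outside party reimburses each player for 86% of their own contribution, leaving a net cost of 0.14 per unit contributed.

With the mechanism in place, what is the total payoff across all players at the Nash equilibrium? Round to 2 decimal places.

The effective private return per unit is now (3.1/5) / 0.14 = 4.4286 > 1, so every player's dominant strategy flips to full contribution.
At the Nash equilibrium everyone contributes 13. Group total payoff = 5 × (13 × 0.86 + 3.1 × 13) = 257.40.

257.40 million dollars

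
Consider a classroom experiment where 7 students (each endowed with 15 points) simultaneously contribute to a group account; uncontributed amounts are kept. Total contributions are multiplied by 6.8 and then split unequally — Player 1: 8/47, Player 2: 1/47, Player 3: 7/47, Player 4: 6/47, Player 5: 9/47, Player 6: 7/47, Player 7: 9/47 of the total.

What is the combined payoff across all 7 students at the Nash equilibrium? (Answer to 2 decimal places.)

For player j, contributing a unit is worthwhile iff 6.8 × (j's share) ≥ 1, i.e. iff j's share is at least 0.1471.
Player 1, Player 3, Player 5, Player 6 and Player 7 are above the threshold, contributing 15 each; the remaining 2 contribute 0. Total contributed: 75.
The group account pays out 6.8 × 75 = 510.00 in total (split across the unequal shares, but the aggregate is all that matters for the group sum).
The 2 free-riders keep 15 each, adding 30. Group total = 30 + 510.00 = 540.00.

540.00 points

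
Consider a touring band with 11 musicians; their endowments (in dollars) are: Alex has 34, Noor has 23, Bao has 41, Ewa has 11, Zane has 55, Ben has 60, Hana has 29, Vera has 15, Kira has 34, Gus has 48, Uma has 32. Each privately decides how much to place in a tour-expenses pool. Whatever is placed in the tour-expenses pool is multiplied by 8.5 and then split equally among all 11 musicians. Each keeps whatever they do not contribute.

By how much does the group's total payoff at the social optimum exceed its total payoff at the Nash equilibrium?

The private return per contributed unit is 8.5/11 = 0.7727 < 1 for every player regardless of endowment, so the Nash equilibrium is zero contribution and the group total is Σ E_j = 34 + 23 + 41 + 11 + 55 + 60 + 29 + 15 + 34 + 48 + 32 = 382.
Each contributed unit returns 8.500 to the group, so the social optimum is full contribution by everyone: group total = 8.500 × 382 = 3247.00.
Efficiency loss = (8.500 − 1) × 382 = 2865.00.

2865.00 dollars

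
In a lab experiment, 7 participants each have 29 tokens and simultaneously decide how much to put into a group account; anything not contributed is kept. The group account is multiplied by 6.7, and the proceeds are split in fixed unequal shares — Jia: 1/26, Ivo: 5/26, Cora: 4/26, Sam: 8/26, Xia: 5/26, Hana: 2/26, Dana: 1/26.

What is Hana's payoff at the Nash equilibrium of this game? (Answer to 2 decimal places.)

For player j, contributing a unit is worthwhile iff 6.7 × (j's share) ≥ 1, i.e. iff j's share is at least 0.1493.
The shares above 0.1493 belong to Ivo, Cora, Sam and Xia, contributing 29 each; the remaining 3 contribute 0. Total contributed: 116.
Hana keeps 29 and receives 6.7 × 116 × 2/26 = 59.78 from the group account, for a payoff of 88.78.

88.78 tokens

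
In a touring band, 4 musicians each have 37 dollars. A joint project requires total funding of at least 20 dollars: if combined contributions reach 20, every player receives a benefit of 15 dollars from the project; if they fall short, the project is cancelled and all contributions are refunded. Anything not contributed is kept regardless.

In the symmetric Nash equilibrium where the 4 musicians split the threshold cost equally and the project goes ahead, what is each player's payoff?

Equal share of the threshold: 20/4 = 5.
At this profile no one gains by cutting their contribution: any cut drops the total below 20, the project is cancelled, contributions are refunded, and the deviator ends with 37, which is less than 37 − 5 + 15 = 47. Contributing more than 5 just wastes the excess. So contributing exactly 5 is a best response.
Each player's payoff: 37 − 5 + 15 = 47.

47 dollars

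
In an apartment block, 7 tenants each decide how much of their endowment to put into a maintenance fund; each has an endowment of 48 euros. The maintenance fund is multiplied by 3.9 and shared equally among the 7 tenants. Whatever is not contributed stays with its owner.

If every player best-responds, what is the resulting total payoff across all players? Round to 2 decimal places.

Each contributed unit returns 3.9/7 = 0.5571 to its contributor — below 1 — so contributing 0 is dominant for every player. At the Nash equilibrium everyone keeps their 48, and the group total is 7 × 48 = 336.

336.00 euros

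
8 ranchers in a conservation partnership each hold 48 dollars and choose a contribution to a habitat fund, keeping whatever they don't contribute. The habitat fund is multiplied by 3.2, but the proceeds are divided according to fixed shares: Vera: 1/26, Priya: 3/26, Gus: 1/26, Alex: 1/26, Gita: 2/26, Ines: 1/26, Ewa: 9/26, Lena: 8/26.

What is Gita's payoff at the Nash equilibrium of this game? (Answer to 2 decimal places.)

59.82 dollars

A player with share s gets back 3.2·s per unit contributed, so full contribution is dominant for anyone with s > 1/3.2 = 0.3125 and zero contribution is dominant for anyone below.
Only Ewa (9/26) clears that bar, contributing 48; the remaining 7 contribute 0. Total contributed: 48.
Gita keeps 48 and receives 3.2 × 48 × 2/26 = 11.82 from the habitat fund, for a payoff of 59.82.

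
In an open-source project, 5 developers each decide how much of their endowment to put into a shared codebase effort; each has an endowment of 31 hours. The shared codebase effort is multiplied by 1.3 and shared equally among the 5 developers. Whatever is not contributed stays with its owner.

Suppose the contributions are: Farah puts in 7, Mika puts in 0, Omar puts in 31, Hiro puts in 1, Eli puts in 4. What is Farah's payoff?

Total contributed: 7 + 0 + 31 + 1 + 4 = 43.
Each receives 1.3 × 43 / 5 = 11.18 from the shared codebase effort.
Farah keeps 31 − 7 = 24, so Farah's payoff is 24 + 11.18 = 35.18.

35.18 hours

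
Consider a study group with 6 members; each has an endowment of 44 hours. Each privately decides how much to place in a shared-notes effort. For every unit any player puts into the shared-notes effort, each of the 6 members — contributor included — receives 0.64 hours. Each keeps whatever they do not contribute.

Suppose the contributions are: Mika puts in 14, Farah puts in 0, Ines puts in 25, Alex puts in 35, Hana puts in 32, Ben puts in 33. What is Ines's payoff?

Total contributed: 14 + 0 + 25 + 35 + 32 + 33 = 139.
Each receives 0.64 × 139 = 88.96 from the shared-notes effort.
Ines keeps 44 − 25 = 19, so Ines's payoff is 19 + 88.96 = 107.96.

107.96 hours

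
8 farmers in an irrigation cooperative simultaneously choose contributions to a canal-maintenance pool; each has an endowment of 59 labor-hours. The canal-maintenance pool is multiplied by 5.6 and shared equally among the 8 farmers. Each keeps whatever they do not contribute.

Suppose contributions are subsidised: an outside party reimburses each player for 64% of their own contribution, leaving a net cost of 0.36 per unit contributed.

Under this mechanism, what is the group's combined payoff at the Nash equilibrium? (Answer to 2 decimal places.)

With the mechanism, a contributed unit returns (5.6/8) / 0.36 = 1.9444 per unit of net cost to the contributor — now above 1 — so contributing fully is weakly dominant for every player.
At the Nash equilibrium everyone contributes 59. Group total payoff = 8 × (59 × 0.64 + 5.6 × 59) = 2945.28.

2945.28 labor-hours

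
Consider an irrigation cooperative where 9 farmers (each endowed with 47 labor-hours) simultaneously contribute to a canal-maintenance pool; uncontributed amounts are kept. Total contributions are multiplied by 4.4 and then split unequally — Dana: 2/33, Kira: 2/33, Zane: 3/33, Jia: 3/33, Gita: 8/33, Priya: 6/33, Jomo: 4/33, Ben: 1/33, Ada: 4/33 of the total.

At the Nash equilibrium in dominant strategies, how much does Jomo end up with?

A player with share s gets back 4.4·s per unit contributed, so full contribution is dominant for anyone with s > 1/4.4 = 0.2273 and zero contribution is dominant for anyone below.
The only share above 0.2273 is Gita's 8/33, contributing 47; the remaining 8 contribute 0. Total contributed: 47.
Jomo keeps 47 and receives 4.4 × 47 × 4/33 = 25.07 from the canal-maintenance pool, for a payoff of 72.07.

72.07 labor-hours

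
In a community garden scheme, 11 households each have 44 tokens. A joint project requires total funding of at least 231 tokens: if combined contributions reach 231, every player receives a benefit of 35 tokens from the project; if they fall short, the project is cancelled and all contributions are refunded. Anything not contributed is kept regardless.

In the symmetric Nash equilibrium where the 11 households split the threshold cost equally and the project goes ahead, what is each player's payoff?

58 tokens

Equal share of the threshold: 231/11 = 21.
At this profile no one gains by cutting their contribution: any cut drops the total below 231, the project is cancelled, contributions are refunded, and the deviator ends with 44, which is less than 44 − 21 + 35 = 58. Contributing more than 21 just wastes the excess. So contributing exactly 21 is a best response.
Each player's payoff: 44 − 21 + 35 = 58.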